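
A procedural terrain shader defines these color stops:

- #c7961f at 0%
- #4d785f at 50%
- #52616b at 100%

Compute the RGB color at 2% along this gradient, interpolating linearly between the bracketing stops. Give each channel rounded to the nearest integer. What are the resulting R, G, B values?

2% lies between the 0% and 50% stops, so the local fraction is t = (2 − 0)/(50 − 0) = 2/50 ≈ 0.04.
#c7961f → (199, 150, 31); #4d785f → (77, 120, 95).
R = 199 + 0.04 × (77 − 199) = 194.12 → 194
G = 150 + 0.04 × (120 − 150) = 148.8 → 149
B = 31 + 0.04 × (95 − 31) = 33.56 → 34

(194, 149, 34)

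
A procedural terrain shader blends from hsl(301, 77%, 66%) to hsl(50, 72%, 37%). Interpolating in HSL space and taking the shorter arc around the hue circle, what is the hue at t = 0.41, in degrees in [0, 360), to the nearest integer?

346

Hue: 50 − 301 = -251°, but |-251| > 180 so the shorter arc goes the other way: Δh = -251 + 360 = 109°.
H = 301 + 0.41 × (109) = 345.69 → 346°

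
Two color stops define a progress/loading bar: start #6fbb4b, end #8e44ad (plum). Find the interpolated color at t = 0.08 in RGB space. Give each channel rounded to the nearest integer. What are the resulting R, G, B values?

#6fbb4b → (111, 187, 75); #8e44ad → (142, 68, 173).
R = 111 + 0.08 × (142 − 111) = 111 + 0.08 × 31 = 113.48 → 113
G = 187 + 0.08 × (68 − 187) = 187 + 0.08 × -119 = 177.48 → 177
B = 75 + 0.08 × (173 − 75) = 75 + 0.08 × 98 = 82.84 → 83

(113, 177, 83)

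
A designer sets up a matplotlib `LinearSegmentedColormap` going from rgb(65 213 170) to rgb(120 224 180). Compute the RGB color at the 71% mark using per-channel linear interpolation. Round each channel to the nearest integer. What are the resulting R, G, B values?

(104, 221, 177)

71% corresponds to t = 0.71.
R = 65 + 0.71 × (120 − 65) = 65 + 0.71 × 55 = 104.05 → 104
G = 213 + 0.71 × (224 − 213) = 213 + 0.71 × 11 = 220.81 → 221
B = 170 + 0.71 × (180 − 170) = 170 + 0.71 × 10 = 177.1 → 177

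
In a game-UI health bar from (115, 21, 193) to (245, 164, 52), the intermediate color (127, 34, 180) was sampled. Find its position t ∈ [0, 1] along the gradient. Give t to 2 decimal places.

Invert the lerp on the G channel (largest span, 143): t = (34 − 21) / (164 − 21) = 13/143 = 0.090909.
Check on R: (127 − 115)/(245 − 115) = 0.09231 ✓

0.09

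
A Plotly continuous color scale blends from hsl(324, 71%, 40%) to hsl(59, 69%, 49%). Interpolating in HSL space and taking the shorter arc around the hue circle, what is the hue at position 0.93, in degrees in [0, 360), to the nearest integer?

52

Hue: 59 − 324 = -265°, but |-265| > 180 so the shorter arc goes the other way: Δh = -265 + 360 = 95°.
H = 324 + 0.93 × (95) = 412.35 → 412 → 412 mod 360 = 52°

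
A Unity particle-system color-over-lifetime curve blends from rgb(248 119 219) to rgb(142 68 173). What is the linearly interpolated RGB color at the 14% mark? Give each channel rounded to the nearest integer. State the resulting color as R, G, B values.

(233, 112, 213)

14% corresponds to t = 0.14.
R = 248 + 0.14 × (142 − 248) = 248 + 0.14 × -106 = 233.16 → 233
G = 119 + 0.14 × (68 − 119) = 119 + 0.14 × -51 = 111.86 → 112
B = 219 + 0.14 × (173 − 219) = 219 + 0.14 × -46 = 212.56 → 213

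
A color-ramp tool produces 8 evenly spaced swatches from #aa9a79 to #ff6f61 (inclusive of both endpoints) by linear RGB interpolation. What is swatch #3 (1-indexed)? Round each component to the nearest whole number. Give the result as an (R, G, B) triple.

With 8 swatches and endpoints inclusive, swatch 3 sits at t = (3 − 1)/(8 − 1) = 2/7 ≈ 0.2857.
#aa9a79 → (170, 154, 121); #ff6f61 → (255, 111, 97).
R = 170 + 0.2857 × (255 − 170) = 194.285 → 194
G = 154 + 0.2857 × (111 − 154) = 141.715 → 142
B = 121 + 0.2857 × (97 − 121) = 114.143 → 114

(194, 142, 114)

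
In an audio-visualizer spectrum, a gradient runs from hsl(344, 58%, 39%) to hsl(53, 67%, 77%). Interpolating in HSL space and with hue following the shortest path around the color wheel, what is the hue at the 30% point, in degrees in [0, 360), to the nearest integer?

Hue: 53 − 344 = -291°, but |-291| > 180 so the shorter arc goes the other way: Δh = -291 + 360 = 69°.
H = 344 + 0.3 × (69) = 364.7 → 365 → 365 mod 360 = 5°

5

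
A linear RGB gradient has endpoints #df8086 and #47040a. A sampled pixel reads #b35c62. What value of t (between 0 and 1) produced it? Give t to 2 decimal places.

Invert the lerp on the R channel (largest span, 152): t = (179 − 223) / (71 − 223) = -44/-152 = 0.28947.
Check on G: (92 − 128)/(4 − 128) = 0.2903 ✓

0.29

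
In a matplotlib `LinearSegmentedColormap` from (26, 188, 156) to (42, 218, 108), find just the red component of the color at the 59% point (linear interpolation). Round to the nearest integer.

35

R = 26 + 0.59 × (42 − 26) = 35.44 → 35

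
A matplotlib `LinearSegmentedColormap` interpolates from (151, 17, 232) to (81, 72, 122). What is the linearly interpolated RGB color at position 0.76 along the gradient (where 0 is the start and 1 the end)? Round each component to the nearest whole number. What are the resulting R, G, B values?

(98, 59, 148)

R = 151 + 0.76 × (81 − 151) = 151 + 0.76 × -70 = 97.8 → 98
G = 17 + 0.76 × (72 − 17) = 17 + 0.76 × 55 = 58.8 → 59
B = 232 + 0.76 × (122 − 232) = 232 + 0.76 × -110 = 148.4 → 148
So the blended color is (98, 59, 148), about #623b94.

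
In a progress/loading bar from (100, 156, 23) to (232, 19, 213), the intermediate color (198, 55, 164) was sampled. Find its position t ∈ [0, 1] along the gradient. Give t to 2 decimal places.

Invert the lerp on the B channel (largest span, 190): t = (164 − 23) / (213 − 23) = 141/190 = 0.74211.
Check on R: (198 − 100)/(232 − 100) = 0.7424 ✓

0.74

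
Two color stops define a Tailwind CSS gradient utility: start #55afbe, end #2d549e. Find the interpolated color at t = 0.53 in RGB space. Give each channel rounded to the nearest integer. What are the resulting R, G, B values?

#55afbe → (85, 175, 190); #2d549e → (45, 84, 158).
R = 85 + 0.53 × (45 − 85) = 85 + 0.53 × -40 = 63.8 → 64
G = 175 + 0.53 × (84 − 175) = 175 + 0.53 × -91 = 126.77 → 127
B = 190 + 0.53 × (158 − 190) = 190 + 0.53 × -32 = 173.04 → 173

(64, 127, 173)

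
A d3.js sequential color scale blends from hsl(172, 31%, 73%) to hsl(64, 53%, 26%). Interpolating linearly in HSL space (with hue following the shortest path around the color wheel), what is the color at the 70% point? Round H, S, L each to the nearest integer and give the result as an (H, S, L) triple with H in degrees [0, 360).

Hue arc: Δh = 64 − 172 = -108° (|Δh| ≤ 180, already the shorter path).
H = 172 + 0.7 × (-108) = 96.4 → 96°
S = 31 + 0.7 × (53 − 31) = 46.4 → 46%
L = 73 + 0.7 × (26 − 73) = 40.1 → 40%

(96, 46, 40)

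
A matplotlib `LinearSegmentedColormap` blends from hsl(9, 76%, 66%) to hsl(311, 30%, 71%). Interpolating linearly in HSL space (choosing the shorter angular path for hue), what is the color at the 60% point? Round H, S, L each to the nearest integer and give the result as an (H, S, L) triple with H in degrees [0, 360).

(334, 48, 69)

Hue: 311 − 9 = 302°, but |302| > 180 so the shorter arc goes the other way: Δh = 302 − 360 = -58°.
H = 9 + 0.6 × (-58) = -25.8 → -26 → -26 mod 360 = 334°
S = 76 + 0.6 × (30 − 76) = 48.4 → 48%
L = 66 + 0.6 × (71 − 66) = 69 → 69%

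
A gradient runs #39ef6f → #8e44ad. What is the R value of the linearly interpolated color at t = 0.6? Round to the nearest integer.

R₁ = 57 (from #39ef6f), R₂ = 142 (from #8e44ad).
R = 57 + 0.6 × (142 − 57) = 108 → 108

108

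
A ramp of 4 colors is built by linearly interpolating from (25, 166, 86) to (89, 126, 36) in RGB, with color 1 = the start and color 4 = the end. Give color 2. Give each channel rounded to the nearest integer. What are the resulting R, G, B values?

With 4 swatches and endpoints inclusive, swatch 2 sits at t = (2 − 1)/(4 − 1) = 1/3 ≈ 0.3333.
R = 25 + 0.3333 × (89 − 25) = 46.331 → 46
G = 166 + 0.3333 × (126 − 166) = 152.668 → 153
B = 86 + 0.3333 × (36 − 86) = 69.335 → 69

(46, 153, 69)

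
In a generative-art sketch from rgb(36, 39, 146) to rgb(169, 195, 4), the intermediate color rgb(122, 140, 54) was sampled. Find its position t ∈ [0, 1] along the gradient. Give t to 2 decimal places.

0.65

Invert the lerp on the G channel (largest span, 156): t = (140 − 39) / (195 − 39) = 101/156 = 0.64744.
Check on R: (122 − 36)/(169 − 36) = 0.6466 ✓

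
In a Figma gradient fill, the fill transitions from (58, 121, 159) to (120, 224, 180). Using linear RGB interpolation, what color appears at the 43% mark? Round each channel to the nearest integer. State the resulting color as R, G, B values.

(85, 165, 168)

43% corresponds to t = 0.43.
R = 58 + 0.43 × (120 − 58) = 58 + 0.43 × 62 = 84.66 → 85
G = 121 + 0.43 × (224 − 121) = 121 + 0.43 × 103 = 165.29 → 165
B = 159 + 0.43 × (180 − 159) = 159 + 0.43 × 21 = 168.03 → 168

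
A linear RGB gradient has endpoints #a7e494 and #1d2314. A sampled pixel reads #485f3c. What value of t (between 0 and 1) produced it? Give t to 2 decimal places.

Invert the lerp on the G channel (largest span, 193): t = (95 − 228) / (35 − 228) = -133/-193 = 0.68912.
Check on R: (72 − 167)/(29 − 167) = 0.6884 ✓

0.69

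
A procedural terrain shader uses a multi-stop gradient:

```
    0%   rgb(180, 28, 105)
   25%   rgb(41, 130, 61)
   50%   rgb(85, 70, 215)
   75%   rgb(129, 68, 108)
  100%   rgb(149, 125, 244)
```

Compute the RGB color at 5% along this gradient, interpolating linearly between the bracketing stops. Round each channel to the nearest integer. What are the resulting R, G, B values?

5% lies between the 0% and 25% stops, so the local fraction is t = (5 − 0)/(25 − 0) = 5/25 ≈ 0.2.
R = 180 + 0.2 × (41 − 180) = 152.2 → 152
G = 28 + 0.2 × (130 − 28) = 48.4 → 48
B = 105 + 0.2 × (61 − 105) = 96.2 → 96

(152, 48, 96)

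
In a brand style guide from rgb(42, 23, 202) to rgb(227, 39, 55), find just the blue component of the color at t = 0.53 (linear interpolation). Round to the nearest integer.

B = 202 + 0.53 × (55 − 202) = 124.09 → 124

124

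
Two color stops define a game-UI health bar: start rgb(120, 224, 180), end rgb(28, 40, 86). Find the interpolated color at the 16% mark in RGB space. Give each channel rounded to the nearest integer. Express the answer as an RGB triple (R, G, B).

(105, 195, 165)

16% corresponds to t = 0.16.
R = 120 + 0.16 × (28 − 120) = 120 + 0.16 × -92 = 105.28 → 105
G = 224 + 0.16 × (40 − 224) = 224 + 0.16 × -184 = 194.56 → 195
B = 180 + 0.16 × (86 − 180) = 180 + 0.16 × -94 = 164.96 → 165
So the blended color is (105, 195, 165), about #69c3a5.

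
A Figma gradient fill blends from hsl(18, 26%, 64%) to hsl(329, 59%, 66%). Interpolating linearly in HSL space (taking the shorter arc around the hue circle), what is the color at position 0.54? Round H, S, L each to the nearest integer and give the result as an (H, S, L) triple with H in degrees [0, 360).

Hue: 329 − 18 = 311°, but |311| > 180 so the shorter arc goes the other way: Δh = 311 − 360 = -49°.
H = 18 + 0.54 × (-49) = -8.46 → -8 → -8 mod 360 = 352°
S = 26 + 0.54 × (59 − 26) = 43.82 → 44%
L = 64 + 0.54 × (66 − 64) = 65.08 → 65%

(352, 44, 65)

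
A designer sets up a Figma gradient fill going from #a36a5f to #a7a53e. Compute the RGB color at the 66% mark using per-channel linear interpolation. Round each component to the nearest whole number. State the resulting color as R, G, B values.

#a36a5f → (163, 106, 95); #a7a53e → (167, 165, 62).
66% corresponds to t = 0.66.
R = 163 + 0.66 × (167 − 163) = 163 + 0.66 × 4 = 165.64 → 166
G = 106 + 0.66 × (165 − 106) = 106 + 0.66 × 59 = 144.94 → 145
B = 95 + 0.66 × (62 − 95) = 95 + 0.66 × -33 = 73.22 → 73
So the blended color is (166, 145, 73), about #a69149.

(166, 145, 73)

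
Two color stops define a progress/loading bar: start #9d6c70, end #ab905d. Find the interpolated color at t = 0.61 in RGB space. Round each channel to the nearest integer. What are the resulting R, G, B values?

#9d6c70 → (157, 108, 112); #ab905d → (171, 144, 93).
R = 157 + 0.61 × (171 − 157) = 157 + 0.61 × 14 = 165.54 → 166
G = 108 + 0.61 × (144 − 108) = 108 + 0.61 × 36 = 129.96 → 130
B = 112 + 0.61 × (93 − 112) = 112 + 0.61 × -19 = 100.41 → 100
So the blended color is (166, 130, 100), about #a68264.

(166, 130, 100)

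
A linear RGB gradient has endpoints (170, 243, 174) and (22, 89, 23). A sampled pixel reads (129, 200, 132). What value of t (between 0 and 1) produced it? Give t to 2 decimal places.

0.28

Invert the lerp on the G channel (largest span, 154): t = (200 − 243) / (89 − 243) = -43/-154 = 0.27922.
Check on R: (129 − 170)/(22 − 170) = 0.277 ✓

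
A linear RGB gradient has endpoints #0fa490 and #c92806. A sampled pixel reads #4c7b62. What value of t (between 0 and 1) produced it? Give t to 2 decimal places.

0.33

Invert the lerp on the R channel (largest span, 186): t = (76 − 15) / (201 − 15) = 61/186 = 0.32796.
Check on G: (123 − 164)/(40 − 164) = 0.3306 ✓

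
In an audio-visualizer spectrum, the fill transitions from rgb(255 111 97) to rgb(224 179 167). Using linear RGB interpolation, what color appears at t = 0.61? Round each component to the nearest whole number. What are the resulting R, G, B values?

(236, 152, 140)

R = 255 + 0.61 × (224 − 255) = 255 + 0.61 × -31 = 236.09 → 236
G = 111 + 0.61 × (179 − 111) = 111 + 0.61 × 68 = 152.48 → 152
B = 97 + 0.61 × (167 − 97) = 97 + 0.61 × 70 = 139.7 → 140
So the blended color is (236, 152, 140), about #ec988c.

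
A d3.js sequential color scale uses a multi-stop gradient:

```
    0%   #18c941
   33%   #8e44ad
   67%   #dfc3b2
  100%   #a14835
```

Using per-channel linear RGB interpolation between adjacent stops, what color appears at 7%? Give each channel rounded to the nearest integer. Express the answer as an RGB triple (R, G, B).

(49, 173, 88)

7% lies between the 0% and 33% stops, so the local fraction is t = (7 − 0)/(33 − 0) = 7/33 ≈ 0.2121.
#18c941 → (24, 201, 65); #8e44ad → (142, 68, 173).
R = 24 + 0.2121 × (142 − 24) = 49.028 → 49
G = 201 + 0.2121 × (68 − 201) = 172.791 → 173
B = 65 + 0.2121 × (173 − 65) = 87.907 → 88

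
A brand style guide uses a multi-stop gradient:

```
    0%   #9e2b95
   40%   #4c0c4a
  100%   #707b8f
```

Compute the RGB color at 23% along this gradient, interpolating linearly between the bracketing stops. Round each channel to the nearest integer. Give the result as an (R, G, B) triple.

(111, 25, 106)

23% lies between the 0% and 40% stops, so the local fraction is t = (23 − 0)/(40 − 0) = 23/40 ≈ 0.575.
#9e2b95 → (158, 43, 149); #4c0c4a → (76, 12, 74).
R = 158 + 0.575 × (76 − 158) = 110.85 → 111
G = 43 + 0.575 × (12 − 43) = 25.175 → 25
B = 149 + 0.575 × (74 − 149) = 105.875 → 106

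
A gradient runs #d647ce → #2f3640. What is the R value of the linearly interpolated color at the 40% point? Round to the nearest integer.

R₁ = 214 (from #d647ce), R₂ = 47 (from #2f3640).
R = 214 + 0.4 × (47 − 214) = 147.2 → 147

147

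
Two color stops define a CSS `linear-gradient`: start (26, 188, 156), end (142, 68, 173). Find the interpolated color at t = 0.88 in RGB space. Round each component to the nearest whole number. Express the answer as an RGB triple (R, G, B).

(128, 82, 171)

R = 26 + 0.88 × (142 − 26) = 26 + 0.88 × 116 = 128.08 → 128
G = 188 + 0.88 × (68 − 188) = 188 + 0.88 × -120 = 82.4 → 82
B = 156 + 0.88 × (173 − 156) = 156 + 0.88 × 17 = 170.96 → 171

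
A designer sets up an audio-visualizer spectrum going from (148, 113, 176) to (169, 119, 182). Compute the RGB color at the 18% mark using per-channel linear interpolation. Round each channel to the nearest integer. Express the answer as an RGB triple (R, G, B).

(152, 114, 177)

18% corresponds to t = 0.18.
R = 148 + 0.18 × (169 − 148) = 148 + 0.18 × 21 = 151.78 → 152
G = 113 + 0.18 × (119 − 113) = 113 + 0.18 × 6 = 114.08 → 114
B = 176 + 0.18 × (182 − 176) = 176 + 0.18 × 6 = 177.08 → 177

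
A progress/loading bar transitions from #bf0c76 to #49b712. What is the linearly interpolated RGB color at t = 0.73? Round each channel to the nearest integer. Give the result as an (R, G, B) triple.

#bf0c76 → (191, 12, 118); #49b712 → (73, 183, 18).
R = 191 + 0.73 × (73 − 191) = 191 + 0.73 × -118 = 104.86 → 105
G = 12 + 0.73 × (183 − 12) = 12 + 0.73 × 171 = 136.83 → 137
B = 118 + 0.73 × (18 − 118) = 118 + 0.73 × -100 = 45 → 45

(105, 137, 45)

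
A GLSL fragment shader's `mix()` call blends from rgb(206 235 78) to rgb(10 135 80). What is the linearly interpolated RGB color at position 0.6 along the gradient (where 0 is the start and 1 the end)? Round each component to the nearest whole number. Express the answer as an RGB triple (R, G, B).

R = 206 + 0.6 × (10 − 206) = 206 + 0.6 × -196 = 88.4 → 88
G = 235 + 0.6 × (135 − 235) = 235 + 0.6 × -100 = 175 → 175
B = 78 + 0.6 × (80 − 78) = 78 + 0.6 × 2 = 79.2 → 79
So the blended color is (88, 175, 79), about #58af4f.

(88, 175, 79)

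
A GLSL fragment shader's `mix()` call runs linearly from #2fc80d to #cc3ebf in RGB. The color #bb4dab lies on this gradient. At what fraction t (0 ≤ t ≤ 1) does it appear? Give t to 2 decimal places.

0.89

Invert the lerp on the B channel (largest span, 178): t = (171 − 13) / (191 − 13) = 158/178 = 0.88764.
Check on R: (187 − 47)/(204 − 47) = 0.8917 ✓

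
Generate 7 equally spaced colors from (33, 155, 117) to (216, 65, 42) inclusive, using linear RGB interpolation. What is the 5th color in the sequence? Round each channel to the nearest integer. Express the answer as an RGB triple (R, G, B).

With 7 swatches and endpoints inclusive, swatch 5 sits at t = (5 − 1)/(7 − 1) = 4/6 ≈ 0.6667.
R = 33 + 0.6667 × (216 − 33) = 155.006 → 155
G = 155 + 0.6667 × (65 − 155) = 94.997 → 95
B = 117 + 0.6667 × (42 − 117) = 66.998 → 67

(155, 95, 67)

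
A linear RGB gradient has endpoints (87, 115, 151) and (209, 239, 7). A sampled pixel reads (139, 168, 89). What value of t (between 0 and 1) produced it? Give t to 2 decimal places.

Invert the lerp on the B channel (largest span, 144): t = (89 − 151) / (7 − 151) = -62/-144 = 0.43056.
Check on R: (139 − 87)/(209 − 87) = 0.4262 ✓

0.43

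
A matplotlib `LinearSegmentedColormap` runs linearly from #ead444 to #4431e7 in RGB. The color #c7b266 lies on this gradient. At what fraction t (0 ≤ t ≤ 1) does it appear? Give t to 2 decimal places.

Invert the lerp on the R channel (largest span, 166): t = (199 − 234) / (68 − 234) = -35/-166 = 0.21084.
Check on G: (178 − 212)/(49 − 212) = 0.2086 ✓

0.21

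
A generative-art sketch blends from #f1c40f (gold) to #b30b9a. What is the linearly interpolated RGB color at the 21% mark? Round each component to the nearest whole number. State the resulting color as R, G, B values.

(228, 157, 44)

#f1c40f → (241, 196, 15); #b30b9a → (179, 11, 154).
21% corresponds to t = 0.21.
R = 241 + 0.21 × (179 − 241) = 241 + 0.21 × -62 = 227.98 → 228
G = 196 + 0.21 × (11 − 196) = 196 + 0.21 × -185 = 157.15 → 157
B = 15 + 0.21 × (154 − 15) = 15 + 0.21 × 139 = 44.19 → 44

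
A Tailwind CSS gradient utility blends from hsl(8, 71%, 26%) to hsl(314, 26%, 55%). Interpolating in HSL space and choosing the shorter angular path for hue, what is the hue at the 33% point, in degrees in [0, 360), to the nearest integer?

350

Hue: 314 − 8 = 306°, but |306| > 180 so the shorter arc goes the other way: Δh = 306 − 360 = -54°.
H = 8 + 0.33 × (-54) = -9.82 → -10 → -10 mod 360 = 350°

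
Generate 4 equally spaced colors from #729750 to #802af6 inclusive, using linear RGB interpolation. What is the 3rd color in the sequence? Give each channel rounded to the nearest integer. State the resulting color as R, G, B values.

With 4 swatches and endpoints inclusive, swatch 3 sits at t = (3 − 1)/(4 − 1) = 2/3 ≈ 0.6667.
#729750 → (114, 151, 80); #802af6 → (128, 42, 246).
R = 114 + 0.6667 × (128 − 114) = 123.334 → 123
G = 151 + 0.6667 × (42 − 151) = 78.33 → 78
B = 80 + 0.6667 × (246 − 80) = 190.672 → 191

(123, 78, 191)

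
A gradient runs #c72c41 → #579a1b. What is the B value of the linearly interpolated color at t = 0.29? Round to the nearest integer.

54

B₁ = 65 (from #c72c41), B₂ = 27 (from #579a1b).
B = 65 + 0.29 × (27 − 65) = 53.98 → 54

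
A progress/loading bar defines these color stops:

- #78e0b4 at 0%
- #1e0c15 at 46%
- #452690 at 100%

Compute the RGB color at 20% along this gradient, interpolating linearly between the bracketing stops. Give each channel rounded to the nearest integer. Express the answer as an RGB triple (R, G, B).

20% lies between the 0% and 46% stops, so the local fraction is t = (20 − 0)/(46 − 0) = 20/46 ≈ 0.4348.
#78e0b4 → (120, 224, 180); #1e0c15 → (30, 12, 21).
R = 120 + 0.4348 × (30 − 120) = 80.868 → 81
G = 224 + 0.4348 × (12 − 224) = 131.822 → 132
B = 180 + 0.4348 × (21 − 180) = 110.867 → 111

(81, 132, 111)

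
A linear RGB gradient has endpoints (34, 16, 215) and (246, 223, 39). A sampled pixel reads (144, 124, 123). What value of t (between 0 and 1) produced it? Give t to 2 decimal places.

0.52

Invert the lerp on the R channel (largest span, 212): t = (144 − 34) / (246 − 34) = 110/212 = 0.51887.
Check on G: (124 − 16)/(223 − 16) = 0.5217 ✓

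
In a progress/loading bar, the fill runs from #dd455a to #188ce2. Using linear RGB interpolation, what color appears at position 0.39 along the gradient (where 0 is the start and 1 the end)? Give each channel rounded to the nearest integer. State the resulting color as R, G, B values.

#dd455a → (221, 69, 90); #188ce2 → (24, 140, 226).
R = 221 + 0.39 × (24 − 221) = 221 + 0.39 × -197 = 144.17 → 144
G = 69 + 0.39 × (140 − 69) = 69 + 0.39 × 71 = 96.69 → 97
B = 90 + 0.39 × (226 − 90) = 90 + 0.39 × 136 = 143.04 → 143
So the blended color is (144, 97, 143), about #90618f.

(144, 97, 143)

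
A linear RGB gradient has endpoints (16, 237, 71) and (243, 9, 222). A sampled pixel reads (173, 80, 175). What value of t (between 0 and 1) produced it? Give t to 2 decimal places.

Invert the lerp on the G channel (largest span, 228): t = (80 − 237) / (9 − 237) = -157/-228 = 0.6886.
Check on R: (173 − 16)/(243 − 16) = 0.6916 ✓

0.69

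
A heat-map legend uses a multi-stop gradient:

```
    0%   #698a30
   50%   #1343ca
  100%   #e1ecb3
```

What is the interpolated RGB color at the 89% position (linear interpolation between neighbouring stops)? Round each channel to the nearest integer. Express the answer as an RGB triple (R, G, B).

(180, 199, 184)

89% lies between the 50% and 100% stops, so the local fraction is t = (89 − 50)/(100 − 50) = 39/50 ≈ 0.78.
#1343ca → (19, 67, 202); #e1ecb3 → (225, 236, 179).
R = 19 + 0.78 × (225 − 19) = 179.68 → 180
G = 67 + 0.78 × (236 − 67) = 198.82 → 199
B = 202 + 0.78 × (179 − 202) = 184.06 → 184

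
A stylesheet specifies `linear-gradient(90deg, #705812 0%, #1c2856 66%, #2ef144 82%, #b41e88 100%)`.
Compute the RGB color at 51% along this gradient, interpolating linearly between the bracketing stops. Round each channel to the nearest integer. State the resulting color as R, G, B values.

(47, 51, 71)

51% lies between the 0% and 66% stops, so the local fraction is t = (51 − 0)/(66 − 0) = 51/66 ≈ 0.7727.
#705812 → (112, 88, 18); #1c2856 → (28, 40, 86).
R = 112 + 0.7727 × (28 − 112) = 47.093 → 47
G = 88 + 0.7727 × (40 − 88) = 50.91 → 51
B = 18 + 0.7727 × (86 − 18) = 70.544 → 71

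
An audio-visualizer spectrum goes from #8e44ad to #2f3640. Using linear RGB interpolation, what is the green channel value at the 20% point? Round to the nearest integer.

G₁ = 68 (from #8e44ad), G₂ = 54 (from #2f3640).
G = 68 + 0.2 × (54 − 68) = 65.2 → 65

65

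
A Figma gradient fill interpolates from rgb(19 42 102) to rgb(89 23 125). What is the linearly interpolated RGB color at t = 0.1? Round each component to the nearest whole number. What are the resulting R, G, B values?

R = 19 + 0.1 × (89 − 19) = 19 + 0.1 × 70 = 26 → 26
G = 42 + 0.1 × (23 − 42) = 42 + 0.1 × -19 = 40.1 → 40
B = 102 + 0.1 × (125 − 102) = 102 + 0.1 × 23 = 104.3 → 104

(26, 40, 104)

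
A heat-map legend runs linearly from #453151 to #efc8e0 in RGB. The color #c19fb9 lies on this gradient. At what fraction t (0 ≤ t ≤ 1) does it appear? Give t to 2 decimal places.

Invert the lerp on the R channel (largest span, 170): t = (193 − 69) / (239 − 69) = 124/170 = 0.72941.
Check on G: (159 − 49)/(200 − 49) = 0.7285 ✓

0.73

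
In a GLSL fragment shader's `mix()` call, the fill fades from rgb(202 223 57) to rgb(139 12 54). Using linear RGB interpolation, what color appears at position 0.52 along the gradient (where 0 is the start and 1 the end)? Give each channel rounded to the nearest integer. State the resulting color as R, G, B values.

(169, 113, 55)

R = 202 + 0.52 × (139 − 202) = 202 + 0.52 × -63 = 169.24 → 169
G = 223 + 0.52 × (12 − 223) = 223 + 0.52 × -211 = 113.28 → 113
B = 57 + 0.52 × (54 − 57) = 57 + 0.52 × -3 = 55.44 → 55
So the blended color is (169, 113, 55), about #a97137.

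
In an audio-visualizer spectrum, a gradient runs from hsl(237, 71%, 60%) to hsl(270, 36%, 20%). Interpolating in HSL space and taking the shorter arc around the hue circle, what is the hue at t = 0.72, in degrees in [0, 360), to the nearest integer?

261

Hue arc: Δh = 270 − 237 = 33° (|Δh| ≤ 180, already the shorter path).
H = 237 + 0.72 × (33) = 260.76 → 261°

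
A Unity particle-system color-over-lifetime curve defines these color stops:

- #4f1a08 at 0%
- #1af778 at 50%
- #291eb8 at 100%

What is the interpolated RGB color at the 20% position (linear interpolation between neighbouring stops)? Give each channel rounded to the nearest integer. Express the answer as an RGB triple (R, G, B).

(58, 114, 53)

20% lies between the 0% and 50% stops, so the local fraction is t = (20 − 0)/(50 − 0) = 20/50 ≈ 0.4.
#4f1a08 → (79, 26, 8); #1af778 → (26, 247, 120).
R = 79 + 0.4 × (26 − 79) = 57.8 → 58
G = 26 + 0.4 × (247 − 26) = 114.4 → 114
B = 8 + 0.4 × (120 − 8) = 52.8 → 53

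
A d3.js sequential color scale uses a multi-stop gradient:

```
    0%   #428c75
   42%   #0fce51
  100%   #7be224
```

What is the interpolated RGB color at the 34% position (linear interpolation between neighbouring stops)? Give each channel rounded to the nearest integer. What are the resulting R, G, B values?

(25, 193, 88)

34% lies between the 0% and 42% stops, so the local fraction is t = (34 − 0)/(42 − 0) = 34/42 ≈ 0.8095.
#428c75 → (66, 140, 117); #0fce51 → (15, 206, 81).
R = 66 + 0.8095 × (15 − 66) = 24.715 → 25
G = 140 + 0.8095 × (206 − 140) = 193.427 → 193
B = 117 + 0.8095 × (81 − 117) = 87.858 → 88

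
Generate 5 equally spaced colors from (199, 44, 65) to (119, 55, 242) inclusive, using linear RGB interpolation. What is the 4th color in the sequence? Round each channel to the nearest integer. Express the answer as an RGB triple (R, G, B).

(139, 52, 198)

With 5 swatches and endpoints inclusive, swatch 4 sits at t = (4 − 1)/(5 − 1) = 3/4 ≈ 0.75.
R = 199 + 0.75 × (119 − 199) = 139 → 139
G = 44 + 0.75 × (55 − 44) = 52.25 → 52
B = 65 + 0.75 × (242 − 65) = 197.75 → 198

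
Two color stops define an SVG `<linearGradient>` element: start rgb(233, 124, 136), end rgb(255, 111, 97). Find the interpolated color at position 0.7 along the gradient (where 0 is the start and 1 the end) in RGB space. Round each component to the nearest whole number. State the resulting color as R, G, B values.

R = 233 + 0.7 × (255 − 233) = 233 + 0.7 × 22 = 248.4 → 248
G = 124 + 0.7 × (111 − 124) = 124 + 0.7 × -13 = 114.9 → 115
B = 136 + 0.7 × (97 − 136) = 136 + 0.7 × -39 = 108.7 → 109

(248, 115, 109)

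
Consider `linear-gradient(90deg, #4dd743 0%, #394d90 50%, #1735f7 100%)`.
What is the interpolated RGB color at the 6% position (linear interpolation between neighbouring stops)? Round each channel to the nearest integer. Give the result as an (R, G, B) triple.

6% lies between the 0% and 50% stops, so the local fraction is t = (6 − 0)/(50 − 0) = 6/50 ≈ 0.12.
#4dd743 → (77, 215, 67); #394d90 → (57, 77, 144).
R = 77 + 0.12 × (57 − 77) = 74.6 → 75
G = 215 + 0.12 × (77 − 215) = 198.44 → 198
B = 67 + 0.12 × (144 − 67) = 76.24 → 76

(75, 198, 76)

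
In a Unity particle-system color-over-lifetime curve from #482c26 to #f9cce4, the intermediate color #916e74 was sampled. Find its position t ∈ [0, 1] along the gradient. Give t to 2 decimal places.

0.41

Invert the lerp on the B channel (largest span, 190): t = (116 − 38) / (228 − 38) = 78/190 = 0.41053.
Check on R: (145 − 72)/(249 − 72) = 0.4124 ✓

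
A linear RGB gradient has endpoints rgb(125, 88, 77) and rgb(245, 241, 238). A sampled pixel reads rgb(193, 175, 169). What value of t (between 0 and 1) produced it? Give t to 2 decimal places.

0.57

Invert the lerp on the B channel (largest span, 161): t = (169 − 77) / (238 − 77) = 92/161 = 0.57143.
Check on R: (193 − 125)/(245 − 125) = 0.5667 ✓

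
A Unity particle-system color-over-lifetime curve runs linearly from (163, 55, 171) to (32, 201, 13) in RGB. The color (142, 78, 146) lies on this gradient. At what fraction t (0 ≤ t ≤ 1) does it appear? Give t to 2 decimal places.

0.16

Invert the lerp on the B channel (largest span, 158): t = (146 − 171) / (13 − 171) = -25/-158 = 0.15823.
Check on R: (142 − 163)/(32 − 163) = 0.1603 ✓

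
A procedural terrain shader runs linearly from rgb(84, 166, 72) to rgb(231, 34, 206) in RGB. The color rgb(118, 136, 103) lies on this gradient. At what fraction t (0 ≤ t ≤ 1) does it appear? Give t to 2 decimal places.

Invert the lerp on the R channel (largest span, 147): t = (118 − 84) / (231 − 84) = 34/147 = 0.23129.
Check on G: (136 − 166)/(34 − 166) = 0.2273 ✓

0.23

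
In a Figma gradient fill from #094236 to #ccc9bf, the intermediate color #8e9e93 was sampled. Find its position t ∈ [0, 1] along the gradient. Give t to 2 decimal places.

0.68

Invert the lerp on the R channel (largest span, 195): t = (142 − 9) / (204 − 9) = 133/195 = 0.68205.
Check on G: (158 − 66)/(201 − 66) = 0.6815 ✓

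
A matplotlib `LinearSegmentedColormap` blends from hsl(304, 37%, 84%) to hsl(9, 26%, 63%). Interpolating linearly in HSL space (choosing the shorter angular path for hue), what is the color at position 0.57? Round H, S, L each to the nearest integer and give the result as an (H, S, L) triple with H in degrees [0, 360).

(341, 31, 72)

Hue: 9 − 304 = -295°, but |-295| > 180 so the shorter arc goes the other way: Δh = -295 + 360 = 65°.
H = 304 + 0.57 × (65) = 341.05 → 341°
S = 37 + 0.57 × (26 − 37) = 30.73 → 31%
L = 84 + 0.57 × (63 − 84) = 72.03 → 72%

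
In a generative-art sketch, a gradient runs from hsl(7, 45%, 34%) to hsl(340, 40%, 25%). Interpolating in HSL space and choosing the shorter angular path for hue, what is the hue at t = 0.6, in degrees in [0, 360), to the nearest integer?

Hue: 340 − 7 = 333°, but |333| > 180 so the shorter arc goes the other way: Δh = 333 − 360 = -27°.
H = 7 + 0.6 × (-27) = -9.2 → -9 → -9 mod 360 = 351°

351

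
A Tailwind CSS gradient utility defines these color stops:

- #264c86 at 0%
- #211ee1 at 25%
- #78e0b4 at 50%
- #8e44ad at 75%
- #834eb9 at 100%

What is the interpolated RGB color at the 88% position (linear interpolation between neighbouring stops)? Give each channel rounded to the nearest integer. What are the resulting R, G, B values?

88% lies between the 75% and 100% stops, so the local fraction is t = (88 − 75)/(100 − 75) = 13/25 ≈ 0.52.
#8e44ad → (142, 68, 173); #834eb9 → (131, 78, 185).
R = 142 + 0.52 × (131 − 142) = 136.28 → 136
G = 68 + 0.52 × (78 − 68) = 73.2 → 73
B = 173 + 0.52 × (185 − 173) = 179.24 → 179

(136, 73, 179)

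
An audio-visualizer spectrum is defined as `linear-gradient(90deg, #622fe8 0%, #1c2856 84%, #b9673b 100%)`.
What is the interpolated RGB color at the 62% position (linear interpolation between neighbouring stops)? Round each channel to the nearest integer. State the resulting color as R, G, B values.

62% lies between the 0% and 84% stops, so the local fraction is t = (62 − 0)/(84 − 0) = 62/84 ≈ 0.7381.
#622fe8 → (98, 47, 232); #1c2856 → (28, 40, 86).
R = 98 + 0.7381 × (28 − 98) = 46.333 → 46
G = 47 + 0.7381 × (40 − 47) = 41.833 → 42
B = 232 + 0.7381 × (86 − 232) = 124.237 → 124

(46, 42, 124)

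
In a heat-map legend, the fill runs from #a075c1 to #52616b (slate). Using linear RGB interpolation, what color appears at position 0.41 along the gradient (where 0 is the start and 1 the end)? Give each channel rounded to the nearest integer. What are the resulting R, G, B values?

(128, 109, 158)

#a075c1 → (160, 117, 193); #52616b → (82, 97, 107).
R = 160 + 0.41 × (82 − 160) = 160 + 0.41 × -78 = 128.02 → 128
G = 117 + 0.41 × (97 − 117) = 117 + 0.41 × -20 = 108.8 → 109
B = 193 + 0.41 × (107 − 193) = 193 + 0.41 × -86 = 157.74 → 158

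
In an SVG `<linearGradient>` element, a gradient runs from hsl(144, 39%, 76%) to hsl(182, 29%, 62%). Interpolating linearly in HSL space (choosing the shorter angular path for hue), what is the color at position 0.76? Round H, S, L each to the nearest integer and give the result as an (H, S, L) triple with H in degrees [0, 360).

Hue arc: Δh = 182 − 144 = 38° (|Δh| ≤ 180, already the shorter path).
H = 144 + 0.76 × (38) = 172.88 → 173°
S = 39 + 0.76 × (29 − 39) = 31.4 → 31%
L = 76 + 0.76 × (62 − 76) = 65.36 → 65%

(173, 31, 65)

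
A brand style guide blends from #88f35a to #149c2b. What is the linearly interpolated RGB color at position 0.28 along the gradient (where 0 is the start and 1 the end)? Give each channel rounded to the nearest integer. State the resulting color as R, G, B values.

(104, 219, 77)

#88f35a → (136, 243, 90); #149c2b → (20, 156, 43).
R = 136 + 0.28 × (20 − 136) = 136 + 0.28 × -116 = 103.52 → 104
G = 243 + 0.28 × (156 − 243) = 243 + 0.28 × -87 = 218.64 → 219
B = 90 + 0.28 × (43 − 90) = 90 + 0.28 × -47 = 76.84 → 77
So the blended color is (104, 219, 77), about #68db4d.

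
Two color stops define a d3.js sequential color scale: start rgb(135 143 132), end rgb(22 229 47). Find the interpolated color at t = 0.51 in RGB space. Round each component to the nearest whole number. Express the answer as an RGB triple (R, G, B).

R = 135 + 0.51 × (22 − 135) = 135 + 0.51 × -113 = 77.37 → 77
G = 143 + 0.51 × (229 − 143) = 143 + 0.51 × 86 = 186.86 → 187
B = 132 + 0.51 × (47 − 132) = 132 + 0.51 × -85 = 88.65 → 89
So the blended color is (77, 187, 89), about #4dbb59.

(77, 187, 89)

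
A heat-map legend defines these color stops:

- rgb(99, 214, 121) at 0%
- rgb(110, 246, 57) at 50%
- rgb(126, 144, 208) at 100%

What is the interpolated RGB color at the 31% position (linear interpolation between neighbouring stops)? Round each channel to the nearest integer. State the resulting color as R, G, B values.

31% lies between the 0% and 50% stops, so the local fraction is t = (31 − 0)/(50 − 0) = 31/50 ≈ 0.62.
R = 99 + 0.62 × (110 − 99) = 105.82 → 106
G = 214 + 0.62 × (246 − 214) = 233.84 → 234
B = 121 + 0.62 × (57 − 121) = 81.32 → 81

(106, 234, 81)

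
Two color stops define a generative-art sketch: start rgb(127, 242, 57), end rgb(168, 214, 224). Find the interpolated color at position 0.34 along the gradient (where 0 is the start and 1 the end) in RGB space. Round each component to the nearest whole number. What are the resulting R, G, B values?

R = 127 + 0.34 × (168 − 127) = 127 + 0.34 × 41 = 140.94 → 141
G = 242 + 0.34 × (214 − 242) = 242 + 0.34 × -28 = 232.48 → 232
B = 57 + 0.34 × (224 − 57) = 57 + 0.34 × 167 = 113.78 → 114

(141, 232, 114)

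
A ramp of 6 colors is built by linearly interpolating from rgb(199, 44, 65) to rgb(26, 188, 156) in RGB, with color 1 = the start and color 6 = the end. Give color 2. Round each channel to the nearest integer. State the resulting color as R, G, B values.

With 6 swatches and endpoints inclusive, swatch 2 sits at t = (2 − 1)/(6 − 1) = 1/5 ≈ 0.2.
R = 199 + 0.2 × (26 − 199) = 164.4 → 164
G = 44 + 0.2 × (188 − 44) = 72.8 → 73
B = 65 + 0.2 × (156 − 65) = 83.2 → 83

(164, 73, 83)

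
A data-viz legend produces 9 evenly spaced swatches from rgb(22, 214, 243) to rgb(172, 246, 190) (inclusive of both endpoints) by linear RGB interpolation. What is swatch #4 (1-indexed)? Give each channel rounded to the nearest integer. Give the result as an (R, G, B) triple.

With 9 swatches and endpoints inclusive, swatch 4 sits at t = (4 − 1)/(9 − 1) = 3/8 ≈ 0.375.
R = 22 + 0.375 × (172 − 22) = 78.25 → 78
G = 214 + 0.375 × (246 − 214) = 226 → 226
B = 243 + 0.375 × (190 − 243) = 223.125 → 223

(78, 226, 223)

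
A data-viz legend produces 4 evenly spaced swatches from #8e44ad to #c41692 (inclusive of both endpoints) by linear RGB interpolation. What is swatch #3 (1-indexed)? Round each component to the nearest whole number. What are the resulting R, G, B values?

(178, 37, 155)

With 4 swatches and endpoints inclusive, swatch 3 sits at t = (3 − 1)/(4 − 1) = 2/3 ≈ 0.6667.
#8e44ad → (142, 68, 173); #c41692 → (196, 22, 146).
R = 142 + 0.6667 × (196 − 142) = 178.002 → 178
G = 68 + 0.6667 × (22 − 68) = 37.332 → 37
B = 173 + 0.6667 × (146 − 173) = 154.999 → 155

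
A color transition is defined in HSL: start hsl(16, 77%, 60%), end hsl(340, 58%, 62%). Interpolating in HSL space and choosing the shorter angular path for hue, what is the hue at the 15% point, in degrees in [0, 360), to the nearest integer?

11

Hue: 340 − 16 = 324°, but |324| > 180 so the shorter arc goes the other way: Δh = 324 − 360 = -36°.
H = 16 + 0.15 × (-36) = 10.6 → 11°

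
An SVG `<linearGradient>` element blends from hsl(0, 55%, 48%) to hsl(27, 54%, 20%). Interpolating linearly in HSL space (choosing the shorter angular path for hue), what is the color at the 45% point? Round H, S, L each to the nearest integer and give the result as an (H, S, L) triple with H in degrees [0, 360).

(12, 55, 35)

Hue arc: Δh = 27 − 0 = 27° (|Δh| ≤ 180, already the shorter path).
H = 0 + 0.45 × (27) = 12.15 → 12°
S = 55 + 0.45 × (54 − 55) = 54.55 → 55%
L = 48 + 0.45 × (20 − 48) = 35.4 → 35%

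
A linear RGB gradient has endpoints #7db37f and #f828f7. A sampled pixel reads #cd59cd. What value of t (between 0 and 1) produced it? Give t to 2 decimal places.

Invert the lerp on the G channel (largest span, 139): t = (89 − 179) / (40 − 179) = -90/-139 = 0.64748.
Check on R: (205 − 125)/(248 − 125) = 0.6504 ✓

0.65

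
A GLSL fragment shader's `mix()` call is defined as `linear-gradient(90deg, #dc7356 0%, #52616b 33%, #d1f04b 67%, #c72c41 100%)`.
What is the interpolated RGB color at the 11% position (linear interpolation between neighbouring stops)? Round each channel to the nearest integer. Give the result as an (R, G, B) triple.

11% lies between the 0% and 33% stops, so the local fraction is t = (11 − 0)/(33 − 0) = 11/33 ≈ 0.3333.
#dc7356 → (220, 115, 86); #52616b → (82, 97, 107).
R = 220 + 0.3333 × (82 − 220) = 174.005 → 174
G = 115 + 0.3333 × (97 − 115) = 109.001 → 109
B = 86 + 0.3333 × (107 − 86) = 92.999 → 93

(174, 109, 93)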